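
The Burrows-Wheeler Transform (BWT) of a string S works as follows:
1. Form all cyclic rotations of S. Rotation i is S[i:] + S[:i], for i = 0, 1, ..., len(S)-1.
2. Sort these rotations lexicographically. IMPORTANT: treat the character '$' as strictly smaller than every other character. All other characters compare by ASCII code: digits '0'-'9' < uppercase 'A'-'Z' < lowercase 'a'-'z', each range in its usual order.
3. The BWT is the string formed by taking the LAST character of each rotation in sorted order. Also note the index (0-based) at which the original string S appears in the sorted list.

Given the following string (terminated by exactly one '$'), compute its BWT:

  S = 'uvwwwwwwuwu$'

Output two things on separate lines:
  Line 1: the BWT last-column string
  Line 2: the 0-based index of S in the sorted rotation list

All 12 rotations (rotation i = S[i:]+S[:i]):
  rot[0] = uvwwwwwwuwu$
  rot[1] = vwwwwwwuwu$u
  rot[2] = wwwwwwuwu$uv
  rot[3] = wwwwwuwu$uvw
  rot[4] = wwwwuwu$uvww
  rot[5] = wwwuwu$uvwww
  rot[6] = wwuwu$uvwwww
  rot[7] = wuwu$uvwwwww
  rot[8] = uwu$uvwwwwww
  rot[9] = wu$uvwwwwwwu
  rot[10] = u$uvwwwwwwuw
  rot[11] = $uvwwwwwwuwu
Sorted (with $ < everything):
  sorted[0] = $uvwwwwwwuwu  (last char: 'u')
  sorted[1] = u$uvwwwwwwuw  (last char: 'w')
  sorted[2] = uvwwwwwwuwu$  (last char: '$')
  sorted[3] = uwu$uvwwwwww  (last char: 'w')
  sorted[4] = vwwwwwwuwu$u  (last char: 'u')
  sorted[5] = wu$uvwwwwwwu  (last char: 'u')
  sorted[6] = wuwu$uvwwwww  (last char: 'w')
  sorted[7] = wwuwu$uvwwww  (last char: 'w')
  sorted[8] = wwwuwu$uvwww  (last char: 'w')
  sorted[9] = wwwwuwu$uvww  (last char: 'w')
  sorted[10] = wwwwwuwu$uvw  (last char: 'w')
  sorted[11] = wwwwwwuwu$uv  (last char: 'v')
Last column: uw$wuuwwwwwv
Original string S is at sorted index 2

Answer: uw$wuuwwwwwv
2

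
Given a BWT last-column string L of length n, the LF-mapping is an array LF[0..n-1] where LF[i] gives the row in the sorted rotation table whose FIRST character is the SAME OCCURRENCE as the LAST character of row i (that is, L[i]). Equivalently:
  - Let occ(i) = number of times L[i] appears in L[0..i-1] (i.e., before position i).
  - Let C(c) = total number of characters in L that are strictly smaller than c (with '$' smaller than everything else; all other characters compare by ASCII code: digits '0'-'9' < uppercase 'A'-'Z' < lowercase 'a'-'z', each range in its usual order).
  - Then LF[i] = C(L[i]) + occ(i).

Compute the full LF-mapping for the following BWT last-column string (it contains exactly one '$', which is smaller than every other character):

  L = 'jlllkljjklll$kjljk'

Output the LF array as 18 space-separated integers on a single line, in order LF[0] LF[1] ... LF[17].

Answer: 1 10 11 12 6 13 2 3 7 14 15 16 0 8 4 17 5 9

Derivation:
Char counts: '$':1, 'j':5, 'k':4, 'l':8
C (first-col start): C('$')=0, C('j')=1, C('k')=6, C('l')=10
L[0]='j': occ=0, LF[0]=C('j')+0=1+0=1
L[1]='l': occ=0, LF[1]=C('l')+0=10+0=10
L[2]='l': occ=1, LF[2]=C('l')+1=10+1=11
L[3]='l': occ=2, LF[3]=C('l')+2=10+2=12
L[4]='k': occ=0, LF[4]=C('k')+0=6+0=6
L[5]='l': occ=3, LF[5]=C('l')+3=10+3=13
L[6]='j': occ=1, LF[6]=C('j')+1=1+1=2
L[7]='j': occ=2, LF[7]=C('j')+2=1+2=3
L[8]='k': occ=1, LF[8]=C('k')+1=6+1=7
L[9]='l': occ=4, LF[9]=C('l')+4=10+4=14
L[10]='l': occ=5, LF[10]=C('l')+5=10+5=15
L[11]='l': occ=6, LF[11]=C('l')+6=10+6=16
L[12]='$': occ=0, LF[12]=C('$')+0=0+0=0
L[13]='k': occ=2, LF[13]=C('k')+2=6+2=8
L[14]='j': occ=3, LF[14]=C('j')+3=1+3=4
L[15]='l': occ=7, LF[15]=C('l')+7=10+7=17
L[16]='j': occ=4, LF[16]=C('j')+4=1+4=5
L[17]='k': occ=3, LF[17]=C('k')+3=6+3=9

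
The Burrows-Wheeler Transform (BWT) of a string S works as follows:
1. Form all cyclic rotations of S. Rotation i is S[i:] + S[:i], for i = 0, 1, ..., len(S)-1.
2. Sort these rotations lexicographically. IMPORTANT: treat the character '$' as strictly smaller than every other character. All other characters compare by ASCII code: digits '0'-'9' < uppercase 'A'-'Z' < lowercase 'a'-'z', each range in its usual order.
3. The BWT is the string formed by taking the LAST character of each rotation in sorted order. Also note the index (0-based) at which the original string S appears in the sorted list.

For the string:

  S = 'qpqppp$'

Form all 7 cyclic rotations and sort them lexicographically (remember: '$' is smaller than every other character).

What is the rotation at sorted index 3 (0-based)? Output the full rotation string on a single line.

All 7 rotations (rotation i = S[i:]+S[:i]):
  rot[0] = qpqppp$
  rot[1] = pqppp$q
  rot[2] = qppp$qp
  rot[3] = ppp$qpq
  rot[4] = pp$qpqp
  rot[5] = p$qpqpp
  rot[6] = $qpqppp
Sorted (with $ < everything):
  sorted[0] = $qpqppp
  sorted[1] = p$qpqpp
  sorted[2] = pp$qpqp
  sorted[3] = ppp$qpq
  sorted[4] = pqppp$q
  sorted[5] = qppp$qp
  sorted[6] = qpqppp$
sorted[3] = ppp$qpq

Answer: ppp$qpq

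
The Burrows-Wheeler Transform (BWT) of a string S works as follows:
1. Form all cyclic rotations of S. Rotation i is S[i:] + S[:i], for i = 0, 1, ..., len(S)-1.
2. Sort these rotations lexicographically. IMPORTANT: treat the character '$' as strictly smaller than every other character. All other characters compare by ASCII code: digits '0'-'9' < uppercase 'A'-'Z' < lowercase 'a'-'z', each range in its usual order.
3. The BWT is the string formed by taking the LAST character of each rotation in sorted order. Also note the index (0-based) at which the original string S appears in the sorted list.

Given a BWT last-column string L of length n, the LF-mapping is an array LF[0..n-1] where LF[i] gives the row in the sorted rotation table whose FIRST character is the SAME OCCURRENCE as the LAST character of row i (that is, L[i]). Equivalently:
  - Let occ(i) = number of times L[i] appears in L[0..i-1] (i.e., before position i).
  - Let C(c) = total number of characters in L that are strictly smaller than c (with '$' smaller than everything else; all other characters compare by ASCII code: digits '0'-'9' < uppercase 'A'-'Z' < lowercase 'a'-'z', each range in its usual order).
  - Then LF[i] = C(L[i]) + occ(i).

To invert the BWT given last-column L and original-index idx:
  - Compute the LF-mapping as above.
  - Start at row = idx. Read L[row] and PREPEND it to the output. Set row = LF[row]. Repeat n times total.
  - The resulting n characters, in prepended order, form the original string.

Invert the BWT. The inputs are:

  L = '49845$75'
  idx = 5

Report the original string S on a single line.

Answer: 7845594$

Derivation:
LF mapping: 1 7 6 2 3 0 5 4
Walk LF starting at row 5, prepending L[row]:
  step 1: row=5, L[5]='$', prepend. Next row=LF[5]=0
  step 2: row=0, L[0]='4', prepend. Next row=LF[0]=1
  step 3: row=1, L[1]='9', prepend. Next row=LF[1]=7
  step 4: row=7, L[7]='5', prepend. Next row=LF[7]=4
  step 5: row=4, L[4]='5', prepend. Next row=LF[4]=3
  step 6: row=3, L[3]='4', prepend. Next row=LF[3]=2
  step 7: row=2, L[2]='8', prepend. Next row=LF[2]=6
  step 8: row=6, L[6]='7', prepend. Next row=LF[6]=5
Reversed output: 7845594$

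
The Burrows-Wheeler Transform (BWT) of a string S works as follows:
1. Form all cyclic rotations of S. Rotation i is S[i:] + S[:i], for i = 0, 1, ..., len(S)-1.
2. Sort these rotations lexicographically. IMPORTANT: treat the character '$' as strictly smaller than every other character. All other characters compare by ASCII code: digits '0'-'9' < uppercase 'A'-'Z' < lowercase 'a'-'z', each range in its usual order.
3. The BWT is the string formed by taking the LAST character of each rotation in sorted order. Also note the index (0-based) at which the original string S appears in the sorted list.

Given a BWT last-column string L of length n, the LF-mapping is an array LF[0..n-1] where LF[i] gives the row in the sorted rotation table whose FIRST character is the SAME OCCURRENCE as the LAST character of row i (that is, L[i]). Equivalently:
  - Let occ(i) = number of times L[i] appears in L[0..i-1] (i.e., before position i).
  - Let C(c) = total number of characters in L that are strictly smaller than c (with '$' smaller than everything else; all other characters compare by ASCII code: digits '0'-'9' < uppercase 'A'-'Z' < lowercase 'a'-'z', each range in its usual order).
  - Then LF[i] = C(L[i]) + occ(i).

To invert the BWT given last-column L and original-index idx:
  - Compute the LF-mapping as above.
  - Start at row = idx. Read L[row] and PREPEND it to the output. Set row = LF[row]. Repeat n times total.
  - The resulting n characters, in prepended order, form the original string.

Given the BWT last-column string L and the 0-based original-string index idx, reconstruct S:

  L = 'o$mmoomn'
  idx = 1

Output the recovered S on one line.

LF mapping: 5 0 1 2 6 7 3 4
Walk LF starting at row 1, prepending L[row]:
  step 1: row=1, L[1]='$', prepend. Next row=LF[1]=0
  step 2: row=0, L[0]='o', prepend. Next row=LF[0]=5
  step 3: row=5, L[5]='o', prepend. Next row=LF[5]=7
  step 4: row=7, L[7]='n', prepend. Next row=LF[7]=4
  step 5: row=4, L[4]='o', prepend. Next row=LF[4]=6
  step 6: row=6, L[6]='m', prepend. Next row=LF[6]=3
  step 7: row=3, L[3]='m', prepend. Next row=LF[3]=2
  step 8: row=2, L[2]='m', prepend. Next row=LF[2]=1
Reversed output: mmmonoo$

Answer: mmmonoo$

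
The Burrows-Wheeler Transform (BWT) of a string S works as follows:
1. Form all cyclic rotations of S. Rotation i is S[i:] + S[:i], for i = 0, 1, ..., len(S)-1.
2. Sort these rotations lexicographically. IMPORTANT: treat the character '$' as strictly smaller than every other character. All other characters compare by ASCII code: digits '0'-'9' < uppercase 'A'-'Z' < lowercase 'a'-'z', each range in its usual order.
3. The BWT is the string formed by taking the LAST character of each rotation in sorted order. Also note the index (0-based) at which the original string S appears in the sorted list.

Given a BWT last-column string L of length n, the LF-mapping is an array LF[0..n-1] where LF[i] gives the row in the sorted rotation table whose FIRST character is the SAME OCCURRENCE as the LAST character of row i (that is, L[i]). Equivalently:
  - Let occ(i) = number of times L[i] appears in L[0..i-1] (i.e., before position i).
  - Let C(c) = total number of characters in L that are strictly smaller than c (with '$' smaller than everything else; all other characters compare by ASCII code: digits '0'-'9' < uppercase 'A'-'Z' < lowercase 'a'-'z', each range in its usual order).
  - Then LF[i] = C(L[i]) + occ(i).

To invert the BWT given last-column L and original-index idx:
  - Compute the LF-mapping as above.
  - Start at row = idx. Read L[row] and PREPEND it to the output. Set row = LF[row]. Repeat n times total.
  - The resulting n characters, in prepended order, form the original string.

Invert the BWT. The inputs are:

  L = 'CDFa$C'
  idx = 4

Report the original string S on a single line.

LF mapping: 1 3 4 5 0 2
Walk LF starting at row 4, prepending L[row]:
  step 1: row=4, L[4]='$', prepend. Next row=LF[4]=0
  step 2: row=0, L[0]='C', prepend. Next row=LF[0]=1
  step 3: row=1, L[1]='D', prepend. Next row=LF[1]=3
  step 4: row=3, L[3]='a', prepend. Next row=LF[3]=5
  step 5: row=5, L[5]='C', prepend. Next row=LF[5]=2
  step 6: row=2, L[2]='F', prepend. Next row=LF[2]=4
Reversed output: FCaDC$

Answer: FCaDC$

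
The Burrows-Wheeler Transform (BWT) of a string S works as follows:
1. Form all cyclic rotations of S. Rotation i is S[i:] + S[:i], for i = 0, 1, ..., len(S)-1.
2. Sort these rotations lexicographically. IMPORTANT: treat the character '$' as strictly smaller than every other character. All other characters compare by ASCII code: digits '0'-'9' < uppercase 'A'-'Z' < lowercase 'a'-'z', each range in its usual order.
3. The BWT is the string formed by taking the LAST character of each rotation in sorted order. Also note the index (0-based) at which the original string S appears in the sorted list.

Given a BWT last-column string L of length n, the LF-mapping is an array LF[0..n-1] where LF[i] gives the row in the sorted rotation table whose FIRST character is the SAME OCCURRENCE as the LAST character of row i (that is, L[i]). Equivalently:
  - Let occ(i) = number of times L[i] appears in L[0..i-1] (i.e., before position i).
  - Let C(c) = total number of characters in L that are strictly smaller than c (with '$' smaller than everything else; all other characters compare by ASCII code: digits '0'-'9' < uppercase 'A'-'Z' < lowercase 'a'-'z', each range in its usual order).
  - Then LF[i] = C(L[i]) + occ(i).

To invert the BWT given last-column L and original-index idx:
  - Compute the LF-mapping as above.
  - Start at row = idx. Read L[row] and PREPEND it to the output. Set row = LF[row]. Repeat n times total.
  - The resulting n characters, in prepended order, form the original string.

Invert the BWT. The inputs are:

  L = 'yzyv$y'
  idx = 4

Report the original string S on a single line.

LF mapping: 2 5 3 1 0 4
Walk LF starting at row 4, prepending L[row]:
  step 1: row=4, L[4]='$', prepend. Next row=LF[4]=0
  step 2: row=0, L[0]='y', prepend. Next row=LF[0]=2
  step 3: row=2, L[2]='y', prepend. Next row=LF[2]=3
  step 4: row=3, L[3]='v', prepend. Next row=LF[3]=1
  step 5: row=1, L[1]='z', prepend. Next row=LF[1]=5
  step 6: row=5, L[5]='y', prepend. Next row=LF[5]=4
Reversed output: yzvyy$

Answer: yzvyy$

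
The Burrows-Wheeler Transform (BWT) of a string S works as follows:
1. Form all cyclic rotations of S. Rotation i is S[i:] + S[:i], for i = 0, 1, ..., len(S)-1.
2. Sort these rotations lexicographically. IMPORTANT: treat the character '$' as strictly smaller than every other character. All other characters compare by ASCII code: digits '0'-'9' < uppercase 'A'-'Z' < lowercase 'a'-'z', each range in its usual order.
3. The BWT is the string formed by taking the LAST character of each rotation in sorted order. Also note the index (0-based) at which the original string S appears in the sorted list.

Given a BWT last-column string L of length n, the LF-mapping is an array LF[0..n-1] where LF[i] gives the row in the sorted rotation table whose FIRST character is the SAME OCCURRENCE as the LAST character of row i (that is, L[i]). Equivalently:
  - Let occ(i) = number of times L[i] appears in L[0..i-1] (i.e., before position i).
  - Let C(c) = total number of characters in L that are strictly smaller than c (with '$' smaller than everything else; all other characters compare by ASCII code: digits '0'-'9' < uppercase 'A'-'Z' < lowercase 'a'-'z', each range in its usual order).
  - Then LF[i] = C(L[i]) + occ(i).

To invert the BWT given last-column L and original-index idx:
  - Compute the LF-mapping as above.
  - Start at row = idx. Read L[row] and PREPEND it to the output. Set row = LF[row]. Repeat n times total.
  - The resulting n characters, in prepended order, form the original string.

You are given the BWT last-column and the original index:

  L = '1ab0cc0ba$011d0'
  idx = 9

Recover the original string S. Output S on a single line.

LF mapping: 5 8 10 1 12 13 2 11 9 0 3 6 7 14 4
Walk LF starting at row 9, prepending L[row]:
  step 1: row=9, L[9]='$', prepend. Next row=LF[9]=0
  step 2: row=0, L[0]='1', prepend. Next row=LF[0]=5
  step 3: row=5, L[5]='c', prepend. Next row=LF[5]=13
  step 4: row=13, L[13]='d', prepend. Next row=LF[13]=14
  step 5: row=14, L[14]='0', prepend. Next row=LF[14]=4
  step 6: row=4, L[4]='c', prepend. Next row=LF[4]=12
  step 7: row=12, L[12]='1', prepend. Next row=LF[12]=7
  step 8: row=7, L[7]='b', prepend. Next row=LF[7]=11
  step 9: row=11, L[11]='1', prepend. Next row=LF[11]=6
  step 10: row=6, L[6]='0', prepend. Next row=LF[6]=2
  step 11: row=2, L[2]='b', prepend. Next row=LF[2]=10
  step 12: row=10, L[10]='0', prepend. Next row=LF[10]=3
  step 13: row=3, L[3]='0', prepend. Next row=LF[3]=1
  step 14: row=1, L[1]='a', prepend. Next row=LF[1]=8
  step 15: row=8, L[8]='a', prepend. Next row=LF[8]=9
Reversed output: aa00b01b1c0dc1$

Answer: aa00b01b1c0dc1$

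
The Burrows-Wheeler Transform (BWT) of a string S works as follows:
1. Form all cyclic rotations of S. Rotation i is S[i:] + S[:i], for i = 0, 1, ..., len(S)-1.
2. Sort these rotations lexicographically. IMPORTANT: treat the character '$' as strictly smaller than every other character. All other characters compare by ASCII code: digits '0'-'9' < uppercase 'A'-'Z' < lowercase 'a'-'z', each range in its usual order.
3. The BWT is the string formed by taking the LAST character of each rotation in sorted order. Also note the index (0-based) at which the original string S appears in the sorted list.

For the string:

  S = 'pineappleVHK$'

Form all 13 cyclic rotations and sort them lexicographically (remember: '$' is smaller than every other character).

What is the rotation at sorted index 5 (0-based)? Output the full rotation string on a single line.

Answer: eVHK$pineappl

Derivation:
All 13 rotations (rotation i = S[i:]+S[:i]):
  rot[0] = pineappleVHK$
  rot[1] = ineappleVHK$p
  rot[2] = neappleVHK$pi
  rot[3] = eappleVHK$pin
  rot[4] = appleVHK$pine
  rot[5] = ppleVHK$pinea
  rot[6] = pleVHK$pineap
  rot[7] = leVHK$pineapp
  rot[8] = eVHK$pineappl
  rot[9] = VHK$pineapple
  rot[10] = HK$pineappleV
  rot[11] = K$pineappleVH
  rot[12] = $pineappleVHK
Sorted (with $ < everything):
  sorted[0] = $pineappleVHK
  sorted[1] = HK$pineappleV
  sorted[2] = K$pineappleVH
  sorted[3] = VHK$pineapple
  sorted[4] = appleVHK$pine
  sorted[5] = eVHK$pineappl
  sorted[6] = eappleVHK$pin
  sorted[7] = ineappleVHK$p
  sorted[8] = leVHK$pineapp
  sorted[9] = neappleVHK$pi
  sorted[10] = pineappleVHK$
  sorted[11] = pleVHK$pineap
  sorted[12] = ppleVHK$pinea
sorted[5] = eVHK$pineappl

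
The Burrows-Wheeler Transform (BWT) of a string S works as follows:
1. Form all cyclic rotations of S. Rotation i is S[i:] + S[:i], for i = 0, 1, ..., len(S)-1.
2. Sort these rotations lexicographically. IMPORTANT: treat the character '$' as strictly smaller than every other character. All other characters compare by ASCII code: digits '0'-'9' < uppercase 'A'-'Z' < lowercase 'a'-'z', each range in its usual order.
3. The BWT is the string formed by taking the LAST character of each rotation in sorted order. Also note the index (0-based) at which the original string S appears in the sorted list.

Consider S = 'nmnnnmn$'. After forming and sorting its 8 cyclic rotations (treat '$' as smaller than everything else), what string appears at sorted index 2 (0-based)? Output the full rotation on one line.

All 8 rotations (rotation i = S[i:]+S[:i]):
  rot[0] = nmnnnmn$
  rot[1] = mnnnmn$n
  rot[2] = nnnmn$nm
  rot[3] = nnmn$nmn
  rot[4] = nmn$nmnn
  rot[5] = mn$nmnnn
  rot[6] = n$nmnnnm
  rot[7] = $nmnnnmn
Sorted (with $ < everything):
  sorted[0] = $nmnnnmn
  sorted[1] = mn$nmnnn
  sorted[2] = mnnnmn$n
  sorted[3] = n$nmnnnm
  sorted[4] = nmn$nmnn
  sorted[5] = nmnnnmn$
  sorted[6] = nnmn$nmn
  sorted[7] = nnnmn$nm
sorted[2] = mnnnmn$n

Answer: mnnnmn$n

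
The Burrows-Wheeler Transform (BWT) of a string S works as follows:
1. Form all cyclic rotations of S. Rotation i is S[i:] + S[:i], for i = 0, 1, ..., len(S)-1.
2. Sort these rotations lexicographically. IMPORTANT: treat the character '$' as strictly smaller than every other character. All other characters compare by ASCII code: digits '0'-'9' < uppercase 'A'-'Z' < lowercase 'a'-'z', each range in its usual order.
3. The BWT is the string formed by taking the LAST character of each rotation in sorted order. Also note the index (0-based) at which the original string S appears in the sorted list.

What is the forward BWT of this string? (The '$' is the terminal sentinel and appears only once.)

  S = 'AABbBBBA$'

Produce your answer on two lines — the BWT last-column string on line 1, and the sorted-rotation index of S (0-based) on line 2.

Answer: AB$ABBbAB
2

Derivation:
All 9 rotations (rotation i = S[i:]+S[:i]):
  rot[0] = AABbBBBA$
  rot[1] = ABbBBBA$A
  rot[2] = BbBBBA$AA
  rot[3] = bBBBA$AAB
  rot[4] = BBBA$AABb
  rot[5] = BBA$AABbB
  rot[6] = BA$AABbBB
  rot[7] = A$AABbBBB
  rot[8] = $AABbBBBA
Sorted (with $ < everything):
  sorted[0] = $AABbBBBA  (last char: 'A')
  sorted[1] = A$AABbBBB  (last char: 'B')
  sorted[2] = AABbBBBA$  (last char: '$')
  sorted[3] = ABbBBBA$A  (last char: 'A')
  sorted[4] = BA$AABbBB  (last char: 'B')
  sorted[5] = BBA$AABbB  (last char: 'B')
  sorted[6] = BBBA$AABb  (last char: 'b')
  sorted[7] = BbBBBA$AA  (last char: 'A')
  sorted[8] = bBBBA$AAB  (last char: 'B')
Last column: AB$ABBbAB
Original string S is at sorted index 2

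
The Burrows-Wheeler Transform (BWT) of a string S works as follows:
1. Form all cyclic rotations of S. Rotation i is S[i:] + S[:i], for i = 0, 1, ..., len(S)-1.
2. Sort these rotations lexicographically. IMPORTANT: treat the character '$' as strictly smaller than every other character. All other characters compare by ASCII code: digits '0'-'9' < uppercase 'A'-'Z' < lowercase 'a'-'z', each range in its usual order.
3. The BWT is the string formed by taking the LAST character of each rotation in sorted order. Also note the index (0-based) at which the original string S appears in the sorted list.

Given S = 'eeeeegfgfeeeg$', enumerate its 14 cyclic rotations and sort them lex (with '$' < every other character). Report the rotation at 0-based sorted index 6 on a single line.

All 14 rotations (rotation i = S[i:]+S[:i]):
  rot[0] = eeeeegfgfeeeg$
  rot[1] = eeeegfgfeeeg$e
  rot[2] = eeegfgfeeeg$ee
  rot[3] = eegfgfeeeg$eee
  rot[4] = egfgfeeeg$eeee
  rot[5] = gfgfeeeg$eeeee
  rot[6] = fgfeeeg$eeeeeg
  rot[7] = gfeeeg$eeeeegf
  rot[8] = feeeg$eeeeegfg
  rot[9] = eeeg$eeeeegfgf
  rot[10] = eeg$eeeeegfgfe
  rot[11] = eg$eeeeegfgfee
  rot[12] = g$eeeeegfgfeee
  rot[13] = $eeeeegfgfeeeg
Sorted (with $ < everything):
  sorted[0] = $eeeeegfgfeeeg
  sorted[1] = eeeeegfgfeeeg$
  sorted[2] = eeeegfgfeeeg$e
  sorted[3] = eeeg$eeeeegfgf
  sorted[4] = eeegfgfeeeg$ee
  sorted[5] = eeg$eeeeegfgfe
  sorted[6] = eegfgfeeeg$eee
  sorted[7] = eg$eeeeegfgfee
  sorted[8] = egfgfeeeg$eeee
  sorted[9] = feeeg$eeeeegfg
  sorted[10] = fgfeeeg$eeeeeg
  sorted[11] = g$eeeeegfgfeee
  sorted[12] = gfeeeg$eeeeegf
  sorted[13] = gfgfeeeg$eeeee
sorted[6] = eegfgfeeeg$eee

Answer: eegfgfeeeg$eee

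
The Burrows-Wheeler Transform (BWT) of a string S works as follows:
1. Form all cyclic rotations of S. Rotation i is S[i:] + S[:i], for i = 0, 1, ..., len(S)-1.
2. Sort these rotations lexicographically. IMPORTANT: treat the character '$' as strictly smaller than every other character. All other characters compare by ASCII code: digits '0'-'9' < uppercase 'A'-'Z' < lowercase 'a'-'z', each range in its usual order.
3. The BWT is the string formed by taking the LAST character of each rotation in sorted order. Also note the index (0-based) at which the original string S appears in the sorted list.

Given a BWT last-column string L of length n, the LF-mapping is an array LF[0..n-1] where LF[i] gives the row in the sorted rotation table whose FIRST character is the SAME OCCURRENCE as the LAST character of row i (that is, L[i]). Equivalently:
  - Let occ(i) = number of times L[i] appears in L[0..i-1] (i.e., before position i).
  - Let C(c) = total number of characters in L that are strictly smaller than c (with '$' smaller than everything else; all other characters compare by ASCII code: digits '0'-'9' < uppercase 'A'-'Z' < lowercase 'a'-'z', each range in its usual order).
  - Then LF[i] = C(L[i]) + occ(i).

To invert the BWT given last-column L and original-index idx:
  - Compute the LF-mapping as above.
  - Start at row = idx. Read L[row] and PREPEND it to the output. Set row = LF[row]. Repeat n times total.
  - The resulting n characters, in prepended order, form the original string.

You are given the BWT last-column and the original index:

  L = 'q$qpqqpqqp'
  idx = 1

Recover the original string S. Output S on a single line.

LF mapping: 4 0 5 1 6 7 2 8 9 3
Walk LF starting at row 1, prepending L[row]:
  step 1: row=1, L[1]='$', prepend. Next row=LF[1]=0
  step 2: row=0, L[0]='q', prepend. Next row=LF[0]=4
  step 3: row=4, L[4]='q', prepend. Next row=LF[4]=6
  step 4: row=6, L[6]='p', prepend. Next row=LF[6]=2
  step 5: row=2, L[2]='q', prepend. Next row=LF[2]=5
  step 6: row=5, L[5]='q', prepend. Next row=LF[5]=7
  step 7: row=7, L[7]='q', prepend. Next row=LF[7]=8
  step 8: row=8, L[8]='q', prepend. Next row=LF[8]=9
  step 9: row=9, L[9]='p', prepend. Next row=LF[9]=3
  step 10: row=3, L[3]='p', prepend. Next row=LF[3]=1
Reversed output: ppqqqqpqq$

Answer: ppqqqqpqq$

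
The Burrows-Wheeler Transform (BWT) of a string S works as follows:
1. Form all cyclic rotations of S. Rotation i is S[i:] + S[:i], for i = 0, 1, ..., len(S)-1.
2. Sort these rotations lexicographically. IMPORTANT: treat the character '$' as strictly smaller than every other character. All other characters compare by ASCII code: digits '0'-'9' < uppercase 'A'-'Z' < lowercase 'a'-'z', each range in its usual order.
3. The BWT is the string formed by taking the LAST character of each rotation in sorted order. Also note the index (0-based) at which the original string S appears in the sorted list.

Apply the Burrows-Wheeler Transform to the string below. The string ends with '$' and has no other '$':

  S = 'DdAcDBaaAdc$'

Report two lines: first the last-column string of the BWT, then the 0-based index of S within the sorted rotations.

All 12 rotations (rotation i = S[i:]+S[:i]):
  rot[0] = DdAcDBaaAdc$
  rot[1] = dAcDBaaAdc$D
  rot[2] = AcDBaaAdc$Dd
  rot[3] = cDBaaAdc$DdA
  rot[4] = DBaaAdc$DdAc
  rot[5] = BaaAdc$DdAcD
  rot[6] = aaAdc$DdAcDB
  rot[7] = aAdc$DdAcDBa
  rot[8] = Adc$DdAcDBaa
  rot[9] = dc$DdAcDBaaA
  rot[10] = c$DdAcDBaaAd
  rot[11] = $DdAcDBaaAdc
Sorted (with $ < everything):
  sorted[0] = $DdAcDBaaAdc  (last char: 'c')
  sorted[1] = AcDBaaAdc$Dd  (last char: 'd')
  sorted[2] = Adc$DdAcDBaa  (last char: 'a')
  sorted[3] = BaaAdc$DdAcD  (last char: 'D')
  sorted[4] = DBaaAdc$DdAc  (last char: 'c')
  sorted[5] = DdAcDBaaAdc$  (last char: '$')
  sorted[6] = aAdc$DdAcDBa  (last char: 'a')
  sorted[7] = aaAdc$DdAcDB  (last char: 'B')
  sorted[8] = c$DdAcDBaaAd  (last char: 'd')
  sorted[9] = cDBaaAdc$DdA  (last char: 'A')
  sorted[10] = dAcDBaaAdc$D  (last char: 'D')
  sorted[11] = dc$DdAcDBaaA  (last char: 'A')
Last column: cdaDc$aBdADA
Original string S is at sorted index 5

Answer: cdaDc$aBdADA
5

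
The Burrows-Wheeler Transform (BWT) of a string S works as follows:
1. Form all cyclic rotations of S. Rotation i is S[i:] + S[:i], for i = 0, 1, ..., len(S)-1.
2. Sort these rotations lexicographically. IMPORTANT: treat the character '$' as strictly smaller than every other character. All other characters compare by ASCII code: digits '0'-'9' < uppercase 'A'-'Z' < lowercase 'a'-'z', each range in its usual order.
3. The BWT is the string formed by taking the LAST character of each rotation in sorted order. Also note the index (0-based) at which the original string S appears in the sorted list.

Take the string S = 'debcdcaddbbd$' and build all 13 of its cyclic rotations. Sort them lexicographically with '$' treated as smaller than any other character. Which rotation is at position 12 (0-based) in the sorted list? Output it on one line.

Answer: ebcdcaddbbd$d

Derivation:
All 13 rotations (rotation i = S[i:]+S[:i]):
  rot[0] = debcdcaddbbd$
  rot[1] = ebcdcaddbbd$d
  rot[2] = bcdcaddbbd$de
  rot[3] = cdcaddbbd$deb
  rot[4] = dcaddbbd$debc
  rot[5] = caddbbd$debcd
  rot[6] = addbbd$debcdc
  rot[7] = ddbbd$debcdca
  rot[8] = dbbd$debcdcad
  rot[9] = bbd$debcdcadd
  rot[10] = bd$debcdcaddb
  rot[11] = d$debcdcaddbb
  rot[12] = $debcdcaddbbd
Sorted (with $ < everything):
  sorted[0] = $debcdcaddbbd
  sorted[1] = addbbd$debcdc
  sorted[2] = bbd$debcdcadd
  sorted[3] = bcdcaddbbd$de
  sorted[4] = bd$debcdcaddb
  sorted[5] = caddbbd$debcd
  sorted[6] = cdcaddbbd$deb
  sorted[7] = d$debcdcaddbb
  sorted[8] = dbbd$debcdcad
  sorted[9] = dcaddbbd$debc
  sorted[10] = ddbbd$debcdca
  sorted[11] = debcdcaddbbd$
  sorted[12] = ebcdcaddbbd$d
sorted[12] = ebcdcaddbbd$d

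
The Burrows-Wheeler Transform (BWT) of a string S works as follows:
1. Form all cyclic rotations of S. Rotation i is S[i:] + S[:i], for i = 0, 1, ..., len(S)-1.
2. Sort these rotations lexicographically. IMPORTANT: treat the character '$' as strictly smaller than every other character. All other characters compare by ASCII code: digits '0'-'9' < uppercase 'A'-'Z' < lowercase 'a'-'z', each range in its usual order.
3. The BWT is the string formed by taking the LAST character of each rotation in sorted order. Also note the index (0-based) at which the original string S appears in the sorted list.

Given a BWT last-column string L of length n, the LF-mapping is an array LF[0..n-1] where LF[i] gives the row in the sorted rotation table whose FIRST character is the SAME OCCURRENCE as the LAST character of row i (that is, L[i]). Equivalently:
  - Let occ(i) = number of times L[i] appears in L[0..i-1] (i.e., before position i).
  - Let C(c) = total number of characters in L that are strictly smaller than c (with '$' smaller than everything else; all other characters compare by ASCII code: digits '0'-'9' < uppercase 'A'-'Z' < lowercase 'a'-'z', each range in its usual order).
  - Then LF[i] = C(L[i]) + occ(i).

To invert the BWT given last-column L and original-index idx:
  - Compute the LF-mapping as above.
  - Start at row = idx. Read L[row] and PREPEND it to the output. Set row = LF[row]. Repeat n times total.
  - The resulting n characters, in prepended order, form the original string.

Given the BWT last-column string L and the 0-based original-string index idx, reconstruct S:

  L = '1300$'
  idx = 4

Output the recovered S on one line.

LF mapping: 3 4 1 2 0
Walk LF starting at row 4, prepending L[row]:
  step 1: row=4, L[4]='$', prepend. Next row=LF[4]=0
  step 2: row=0, L[0]='1', prepend. Next row=LF[0]=3
  step 3: row=3, L[3]='0', prepend. Next row=LF[3]=2
  step 4: row=2, L[2]='0', prepend. Next row=LF[2]=1
  step 5: row=1, L[1]='3', prepend. Next row=LF[1]=4
Reversed output: 3001$

Answer: 3001$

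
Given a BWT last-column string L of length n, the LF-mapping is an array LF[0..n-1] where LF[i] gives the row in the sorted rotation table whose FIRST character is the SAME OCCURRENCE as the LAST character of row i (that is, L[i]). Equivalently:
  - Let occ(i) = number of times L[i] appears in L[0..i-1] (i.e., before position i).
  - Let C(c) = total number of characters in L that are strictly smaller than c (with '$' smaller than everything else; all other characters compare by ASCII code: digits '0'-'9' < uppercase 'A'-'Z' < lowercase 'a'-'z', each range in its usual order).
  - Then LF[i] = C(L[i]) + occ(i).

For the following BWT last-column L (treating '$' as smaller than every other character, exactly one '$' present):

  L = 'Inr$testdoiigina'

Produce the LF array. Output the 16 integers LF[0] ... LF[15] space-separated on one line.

Answer: 1 9 12 0 14 4 13 15 3 11 6 7 5 8 10 2

Derivation:
Char counts: '$':1, 'I':1, 'a':1, 'd':1, 'e':1, 'g':1, 'i':3, 'n':2, 'o':1, 'r':1, 's':1, 't':2
C (first-col start): C('$')=0, C('I')=1, C('a')=2, C('d')=3, C('e')=4, C('g')=5, C('i')=6, C('n')=9, C('o')=11, C('r')=12, C('s')=13, C('t')=14
L[0]='I': occ=0, LF[0]=C('I')+0=1+0=1
L[1]='n': occ=0, LF[1]=C('n')+0=9+0=9
L[2]='r': occ=0, LF[2]=C('r')+0=12+0=12
L[3]='$': occ=0, LF[3]=C('$')+0=0+0=0
L[4]='t': occ=0, LF[4]=C('t')+0=14+0=14
L[5]='e': occ=0, LF[5]=C('e')+0=4+0=4
L[6]='s': occ=0, LF[6]=C('s')+0=13+0=13
L[7]='t': occ=1, LF[7]=C('t')+1=14+1=15
L[8]='d': occ=0, LF[8]=C('d')+0=3+0=3
L[9]='o': occ=0, LF[9]=C('o')+0=11+0=11
L[10]='i': occ=0, LF[10]=C('i')+0=6+0=6
L[11]='i': occ=1, LF[11]=C('i')+1=6+1=7
L[12]='g': occ=0, LF[12]=C('g')+0=5+0=5
L[13]='i': occ=2, LF[13]=C('i')+2=6+2=8
L[14]='n': occ=1, LF[14]=C('n')+1=9+1=10
L[15]='a': occ=0, LF[15]=C('a')+0=2+0=2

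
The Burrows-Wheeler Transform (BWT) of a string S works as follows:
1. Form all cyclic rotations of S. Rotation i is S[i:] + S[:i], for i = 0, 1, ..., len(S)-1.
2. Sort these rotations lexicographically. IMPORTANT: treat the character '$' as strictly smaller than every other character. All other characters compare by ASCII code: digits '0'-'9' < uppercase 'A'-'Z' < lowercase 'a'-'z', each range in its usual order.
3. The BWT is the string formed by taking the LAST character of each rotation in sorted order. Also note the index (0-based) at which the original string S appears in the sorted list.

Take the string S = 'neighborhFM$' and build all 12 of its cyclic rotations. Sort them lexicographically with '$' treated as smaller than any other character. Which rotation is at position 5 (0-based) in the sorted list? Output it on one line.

Answer: ghborhFM$nei

Derivation:
All 12 rotations (rotation i = S[i:]+S[:i]):
  rot[0] = neighborhFM$
  rot[1] = eighborhFM$n
  rot[2] = ighborhFM$ne
  rot[3] = ghborhFM$nei
  rot[4] = hborhFM$neig
  rot[5] = borhFM$neigh
  rot[6] = orhFM$neighb
  rot[7] = rhFM$neighbo
  rot[8] = hFM$neighbor
  rot[9] = FM$neighborh
  rot[10] = M$neighborhF
  rot[11] = $neighborhFM
Sorted (with $ < everything):
  sorted[0] = $neighborhFM
  sorted[1] = FM$neighborh
  sorted[2] = M$neighborhF
  sorted[3] = borhFM$neigh
  sorted[4] = eighborhFM$n
  sorted[5] = ghborhFM$nei
  sorted[6] = hFM$neighbor
  sorted[7] = hborhFM$neig
  sorted[8] = ighborhFM$ne
  sorted[9] = neighborhFM$
  sorted[10] = orhFM$neighb
  sorted[11] = rhFM$neighbo
sorted[5] = ghborhFM$nei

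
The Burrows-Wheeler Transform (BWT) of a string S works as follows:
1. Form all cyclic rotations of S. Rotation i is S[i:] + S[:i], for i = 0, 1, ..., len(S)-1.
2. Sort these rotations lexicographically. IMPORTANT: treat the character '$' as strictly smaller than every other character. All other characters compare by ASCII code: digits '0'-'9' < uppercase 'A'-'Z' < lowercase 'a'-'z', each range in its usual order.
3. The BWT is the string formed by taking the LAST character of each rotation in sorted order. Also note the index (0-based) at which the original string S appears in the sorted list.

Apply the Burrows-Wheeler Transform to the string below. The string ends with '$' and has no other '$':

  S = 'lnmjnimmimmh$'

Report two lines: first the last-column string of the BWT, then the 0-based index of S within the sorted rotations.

All 13 rotations (rotation i = S[i:]+S[:i]):
  rot[0] = lnmjnimmimmh$
  rot[1] = nmjnimmimmh$l
  rot[2] = mjnimmimmh$ln
  rot[3] = jnimmimmh$lnm
  rot[4] = nimmimmh$lnmj
  rot[5] = immimmh$lnmjn
  rot[6] = mmimmh$lnmjni
  rot[7] = mimmh$lnmjnim
  rot[8] = immh$lnmjnimm
  rot[9] = mmh$lnmjnimmi
  rot[10] = mh$lnmjnimmim
  rot[11] = h$lnmjnimmimm
  rot[12] = $lnmjnimmimmh
Sorted (with $ < everything):
  sorted[0] = $lnmjnimmimmh  (last char: 'h')
  sorted[1] = h$lnmjnimmimm  (last char: 'm')
  sorted[2] = immh$lnmjnimm  (last char: 'm')
  sorted[3] = immimmh$lnmjn  (last char: 'n')
  sorted[4] = jnimmimmh$lnm  (last char: 'm')
  sorted[5] = lnmjnimmimmh$  (last char: '$')
  sorted[6] = mh$lnmjnimmim  (last char: 'm')
  sorted[7] = mimmh$lnmjnim  (last char: 'm')
  sorted[8] = mjnimmimmh$ln  (last char: 'n')
  sorted[9] = mmh$lnmjnimmi  (last char: 'i')
  sorted[10] = mmimmh$lnmjni  (last char: 'i')
  sorted[11] = nimmimmh$lnmj  (last char: 'j')
  sorted[12] = nmjnimmimmh$l  (last char: 'l')
Last column: hmmnm$mmniijl
Original string S is at sorted index 5

Answer: hmmnm$mmniijl
5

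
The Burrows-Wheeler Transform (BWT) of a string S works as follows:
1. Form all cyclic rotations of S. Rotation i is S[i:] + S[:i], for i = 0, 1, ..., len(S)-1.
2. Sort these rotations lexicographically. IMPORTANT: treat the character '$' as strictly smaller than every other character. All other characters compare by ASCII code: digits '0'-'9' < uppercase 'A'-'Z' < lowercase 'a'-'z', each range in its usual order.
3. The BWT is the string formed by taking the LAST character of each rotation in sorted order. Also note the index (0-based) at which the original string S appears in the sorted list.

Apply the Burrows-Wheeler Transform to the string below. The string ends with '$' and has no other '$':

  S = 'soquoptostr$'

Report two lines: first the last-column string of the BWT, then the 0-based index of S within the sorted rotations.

All 12 rotations (rotation i = S[i:]+S[:i]):
  rot[0] = soquoptostr$
  rot[1] = oquoptostr$s
  rot[2] = quoptostr$so
  rot[3] = uoptostr$soq
  rot[4] = optostr$soqu
  rot[5] = ptostr$soquo
  rot[6] = tostr$soquop
  rot[7] = ostr$soquopt
  rot[8] = str$soquopto
  rot[9] = tr$soquoptos
  rot[10] = r$soquoptost
  rot[11] = $soquoptostr
Sorted (with $ < everything):
  sorted[0] = $soquoptostr  (last char: 'r')
  sorted[1] = optostr$soqu  (last char: 'u')
  sorted[2] = oquoptostr$s  (last char: 's')
  sorted[3] = ostr$soquopt  (last char: 't')
  sorted[4] = ptostr$soquo  (last char: 'o')
  sorted[5] = quoptostr$so  (last char: 'o')
  sorted[6] = r$soquoptost  (last char: 't')
  sorted[7] = soquoptostr$  (last char: '$')
  sorted[8] = str$soquopto  (last char: 'o')
  sorted[9] = tostr$soquop  (last char: 'p')
  sorted[10] = tr$soquoptos  (last char: 's')
  sorted[11] = uoptostr$soq  (last char: 'q')
Last column: rustoot$opsq
Original string S is at sorted index 7

Answer: rustoot$opsq
7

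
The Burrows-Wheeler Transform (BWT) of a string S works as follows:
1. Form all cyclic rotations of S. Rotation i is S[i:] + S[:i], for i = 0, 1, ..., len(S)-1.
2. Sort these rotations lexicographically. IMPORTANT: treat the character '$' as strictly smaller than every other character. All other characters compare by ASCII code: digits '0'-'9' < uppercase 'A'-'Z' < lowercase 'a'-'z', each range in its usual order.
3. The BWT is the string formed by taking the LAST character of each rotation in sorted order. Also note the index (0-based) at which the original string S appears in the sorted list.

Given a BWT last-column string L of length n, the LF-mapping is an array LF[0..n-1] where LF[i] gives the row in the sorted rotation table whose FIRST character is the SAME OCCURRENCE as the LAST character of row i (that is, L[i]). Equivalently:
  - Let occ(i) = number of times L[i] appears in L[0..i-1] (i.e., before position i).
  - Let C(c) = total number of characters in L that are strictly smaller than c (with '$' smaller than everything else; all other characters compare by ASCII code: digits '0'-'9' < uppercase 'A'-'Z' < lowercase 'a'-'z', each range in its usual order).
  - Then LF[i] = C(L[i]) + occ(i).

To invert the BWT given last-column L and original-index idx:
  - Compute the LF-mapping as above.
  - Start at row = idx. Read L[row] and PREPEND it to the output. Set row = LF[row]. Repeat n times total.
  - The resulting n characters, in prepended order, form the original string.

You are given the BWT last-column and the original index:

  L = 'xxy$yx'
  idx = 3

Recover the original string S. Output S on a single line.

LF mapping: 1 2 4 0 5 3
Walk LF starting at row 3, prepending L[row]:
  step 1: row=3, L[3]='$', prepend. Next row=LF[3]=0
  step 2: row=0, L[0]='x', prepend. Next row=LF[0]=1
  step 3: row=1, L[1]='x', prepend. Next row=LF[1]=2
  step 4: row=2, L[2]='y', prepend. Next row=LF[2]=4
  step 5: row=4, L[4]='y', prepend. Next row=LF[4]=5
  step 6: row=5, L[5]='x', prepend. Next row=LF[5]=3
Reversed output: xyyxx$

Answer: xyyxx$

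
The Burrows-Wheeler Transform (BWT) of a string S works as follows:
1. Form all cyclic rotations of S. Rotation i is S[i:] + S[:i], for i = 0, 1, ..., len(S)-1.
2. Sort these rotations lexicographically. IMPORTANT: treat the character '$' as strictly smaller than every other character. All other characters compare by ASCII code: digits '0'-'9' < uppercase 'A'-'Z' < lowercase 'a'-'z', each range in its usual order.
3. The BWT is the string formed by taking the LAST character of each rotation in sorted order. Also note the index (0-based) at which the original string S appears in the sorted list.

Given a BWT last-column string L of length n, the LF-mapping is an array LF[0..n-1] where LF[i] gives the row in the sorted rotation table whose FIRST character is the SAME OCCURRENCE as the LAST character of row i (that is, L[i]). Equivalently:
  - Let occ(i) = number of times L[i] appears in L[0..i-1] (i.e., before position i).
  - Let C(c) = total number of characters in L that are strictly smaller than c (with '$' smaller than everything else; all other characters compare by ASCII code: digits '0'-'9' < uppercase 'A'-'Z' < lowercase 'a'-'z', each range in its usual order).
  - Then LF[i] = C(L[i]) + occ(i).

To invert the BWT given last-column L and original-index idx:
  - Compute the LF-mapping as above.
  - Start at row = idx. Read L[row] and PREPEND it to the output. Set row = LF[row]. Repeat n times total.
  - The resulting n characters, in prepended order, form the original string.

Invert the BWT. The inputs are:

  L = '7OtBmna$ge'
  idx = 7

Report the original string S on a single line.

Answer: magnetBO7$

Derivation:
LF mapping: 1 3 9 2 7 8 4 0 6 5
Walk LF starting at row 7, prepending L[row]:
  step 1: row=7, L[7]='$', prepend. Next row=LF[7]=0
  step 2: row=0, L[0]='7', prepend. Next row=LF[0]=1
  step 3: row=1, L[1]='O', prepend. Next row=LF[1]=3
  step 4: row=3, L[3]='B', prepend. Next row=LF[3]=2
  step 5: row=2, L[2]='t', prepend. Next row=LF[2]=9
  step 6: row=9, L[9]='e', prepend. Next row=LF[9]=5
  step 7: row=5, L[5]='n', prepend. Next row=LF[5]=8
  step 8: row=8, L[8]='g', prepend. Next row=LF[8]=6
  step 9: row=6, L[6]='a', prepend. Next row=LF[6]=4
  step 10: row=4, L[4]='m', prepend. Next row=LF[4]=7
Reversed output: magnetBO7$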